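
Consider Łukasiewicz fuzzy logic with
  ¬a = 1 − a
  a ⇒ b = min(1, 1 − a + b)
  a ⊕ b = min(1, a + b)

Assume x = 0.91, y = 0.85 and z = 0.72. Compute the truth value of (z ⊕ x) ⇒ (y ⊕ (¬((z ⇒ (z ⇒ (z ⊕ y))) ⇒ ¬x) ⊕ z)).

z ⊕ x = min(1, 0.72 + 0.91) = min(1, 1.63) = 1.00
z ⊕ y = min(1, 0.72 + 0.85) = min(1, 1.57) = 1.00
z ⇒ (z ⊕ y) = min(1, 1 − 0.72 + 1.00) = min(1, 1.28) = 1.00
z ⇒ (z ⇒ (z ⊕ y)) = min(1, 1 − 0.72 + 1.00) = min(1, 1.28) = 1.00
¬x = 1 − 0.91 = 0.09
(z ⇒ (z ⇒ (z ⊕ y))) ⇒ ¬x = min(1, 1 − 1.00 + 0.09) = min(1, 0.09) = 0.09
¬((z ⇒ (z ⇒ (z ⊕ y))) ⇒ ¬x) = 1 − 0.09 = 0.91
¬((z ⇒ (z ⇒ (z ⊕ y))) ⇒ ¬x) ⊕ z = min(1, 0.91 + 0.72) = min(1, 1.63) = 1.00
y ⊕ (¬((z ⇒ (z ⇒ (z ⊕ y))) ⇒ ¬x) ⊕ z) = min(1, 0.85 + 1.00) = min(1, 1.85) = 1.00
(z ⊕ x) ⇒ (y ⊕ (¬((z ⇒ (z ⇒ (z ⊕ y))) ⇒ ¬x) ⊕ z)) = min(1, 1 − 1.00 + 1.00) = min(1, 1.00) = 1.00

1.00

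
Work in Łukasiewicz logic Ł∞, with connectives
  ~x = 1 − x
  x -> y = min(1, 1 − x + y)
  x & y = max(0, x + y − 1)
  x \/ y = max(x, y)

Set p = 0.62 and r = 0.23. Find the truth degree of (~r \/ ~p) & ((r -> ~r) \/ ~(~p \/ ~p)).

0.77

~r = 1 − 0.23 = 0.77
~p = 1 − 0.62 = 0.38
~r \/ ~p = max(0.77, 0.38) = 0.77
r -> ~r = min(1, 1 − 0.23 + 0.77) = min(1, 1.54) = 1.00
~p \/ ~p = max(0.38, 0.38) = 0.38
~(~p \/ ~p) = 1 − 0.38 = 0.62
(r -> ~r) \/ ~(~p \/ ~p) = max(1.00, 0.62) = 1.00
(~r \/ ~p) & ((r -> ~r) \/ ~(~p \/ ~p)) = max(0, 0.77 + 1.00 − 1) = max(0, 0.77) = 0.77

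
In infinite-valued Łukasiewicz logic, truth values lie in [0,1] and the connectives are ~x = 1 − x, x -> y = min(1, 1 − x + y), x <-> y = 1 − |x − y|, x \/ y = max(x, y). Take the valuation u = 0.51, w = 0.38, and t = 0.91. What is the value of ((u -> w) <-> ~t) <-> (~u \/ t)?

u -> w = min(1, 1 − 0.51 + 0.38) = min(1, 0.87) = 0.87
~t = 1 − 0.91 = 0.09
(u -> w) <-> ~t = 1 − |0.87 − 0.09| = 1 − 0.78 = 0.22
~u = 1 − 0.51 = 0.49
~u \/ t = max(0.49, 0.91) = 0.91
((u -> w) <-> ~t) <-> (~u \/ t) = 1 − |0.22 − 0.91| = 1 − 0.69 = 0.31

0.31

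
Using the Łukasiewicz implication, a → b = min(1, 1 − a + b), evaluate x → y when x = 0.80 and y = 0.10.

x → y = min(1, 1 − 0.80 + 0.10) = min(1, 0.30) = 0.30
For comparison, the Gödel implication (1 if a ≤ b else b) would give 0.10.

0.30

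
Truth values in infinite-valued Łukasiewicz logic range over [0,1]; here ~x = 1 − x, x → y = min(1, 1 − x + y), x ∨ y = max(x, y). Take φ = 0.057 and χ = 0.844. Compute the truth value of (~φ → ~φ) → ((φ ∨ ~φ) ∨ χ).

0.943

~φ = 1 − 0.057 = 0.943
~φ → ~φ = min(1, 1 − 0.943 + 0.943) = min(1, 1.000) = 1.000
φ ∨ ~φ = max(0.057, 0.943) = 0.943
(φ ∨ ~φ) ∨ χ = max(0.943, 0.844) = 0.943
(~φ → ~φ) → ((φ ∨ ~φ) ∨ χ) = min(1, 1 − 1.000 + 0.943) = min(1, 0.943) = 0.943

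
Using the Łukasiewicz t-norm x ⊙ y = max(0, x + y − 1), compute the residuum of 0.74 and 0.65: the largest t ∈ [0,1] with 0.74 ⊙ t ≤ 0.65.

0.91

The residuum of the Łukasiewicz t-norm gives the supremum: min(1, 1 − 0.74 + 0.65).
1 − 0.74 + 0.65 = 0.91, so t = min(1, 0.91) = 0.91.
Check: 0.74 ⊙ 0.91 = max(0, 0.65) = 0.65 ≤ 0.65.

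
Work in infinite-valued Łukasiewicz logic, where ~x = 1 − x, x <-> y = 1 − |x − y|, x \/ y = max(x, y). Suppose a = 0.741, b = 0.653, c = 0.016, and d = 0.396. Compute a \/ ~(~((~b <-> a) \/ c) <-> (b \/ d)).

0.741

~b = 1 − 0.653 = 0.347
~b <-> a = 1 − |0.347 − 0.741| = 1 − 0.394 = 0.606
(~b <-> a) \/ c = max(0.606, 0.016) = 0.606
~((~b <-> a) \/ c) = 1 − 0.606 = 0.394
b \/ d = max(0.653, 0.396) = 0.653
~((~b <-> a) \/ c) <-> (b \/ d) = 1 − |0.394 − 0.653| = 1 − 0.259 = 0.741
~(~((~b <-> a) \/ c) <-> (b \/ d)) = 1 − 0.741 = 0.259
a \/ ~(~((~b <-> a) \/ c) <-> (b \/ d)) = max(0.741, 0.259) = 0.741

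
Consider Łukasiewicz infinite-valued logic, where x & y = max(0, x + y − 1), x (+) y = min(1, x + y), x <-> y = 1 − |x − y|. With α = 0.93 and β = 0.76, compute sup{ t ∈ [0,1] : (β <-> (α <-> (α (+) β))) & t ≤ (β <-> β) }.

α (+) β = min(1, 0.93 + 0.76) = min(1, 1.69) = 1.00
α <-> (α (+) β) = 1 − |0.93 − 1.00| = 1 − 0.07 = 0.93
β <-> (α <-> (α (+) β)) = 1 − |0.76 − 0.93| = 1 − 0.17 = 0.83
So the left factor is β <-> (α <-> (α (+) β)) = 0.83.
β <-> β = 1 − |0.76 − 0.76| = 1 − 0.00 = 1.00
So the right-hand bound is β <-> β = 1.00.
The residuum of the Łukasiewicz t-norm gives the supremum: min(1, 1 − 0.83 + 1.00).
1 − 0.83 + 1.00 = 1.17, so t = min(1, 1.17) = 1.00.
Check: 0.83 & 1.00 = max(0, 0.83) = 0.83 ≤ 1.00.

1.00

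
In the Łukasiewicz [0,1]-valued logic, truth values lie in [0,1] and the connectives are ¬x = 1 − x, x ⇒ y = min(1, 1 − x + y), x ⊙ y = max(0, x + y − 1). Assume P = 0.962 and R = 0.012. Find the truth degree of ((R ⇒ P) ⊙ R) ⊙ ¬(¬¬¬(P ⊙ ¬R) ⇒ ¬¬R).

R ⇒ P = min(1, 1 − 0.012 + 0.962) = min(1, 1.950) = 1.000
(R ⇒ P) ⊙ R = max(0, 1.000 + 0.012 − 1) = max(0, 0.012) = 0.012
¬R = 1 − 0.012 = 0.988
P ⊙ ¬R = max(0, 0.962 + 0.988 − 1) = max(0, 0.950) = 0.950
¬(P ⊙ ¬R) = 1 − 0.950 = 0.050
¬¬(P ⊙ ¬R) = 1 − 0.050 = 0.950
¬¬¬(P ⊙ ¬R) = 1 − 0.950 = 0.050
¬¬R = 1 − 0.988 = 0.012
¬¬¬(P ⊙ ¬R) ⇒ ¬¬R = min(1, 1 − 0.050 + 0.012) = min(1, 0.962) = 0.962
¬(¬¬¬(P ⊙ ¬R) ⇒ ¬¬R) = 1 − 0.962 = 0.038
((R ⇒ P) ⊙ R) ⊙ ¬(¬¬¬(P ⊙ ¬R) ⇒ ¬¬R) = max(0, 0.012 + 0.038 − 1) = max(0, -0.950) = 0.000

0.000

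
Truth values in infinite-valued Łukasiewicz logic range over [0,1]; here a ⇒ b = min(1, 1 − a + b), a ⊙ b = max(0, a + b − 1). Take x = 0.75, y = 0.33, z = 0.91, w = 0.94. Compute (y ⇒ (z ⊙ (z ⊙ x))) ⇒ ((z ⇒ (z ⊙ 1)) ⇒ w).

z ⊙ x = max(0, 0.91 + 0.75 − 1) = max(0, 0.66) = 0.66
z ⊙ (z ⊙ x) = max(0, 0.91 + 0.66 − 1) = max(0, 0.57) = 0.57
y ⇒ (z ⊙ (z ⊙ x)) = min(1, 1 − 0.33 + 0.57) = min(1, 1.24) = 1.00
z ⊙ 1 = max(0, 0.91 + 1.00 − 1) = max(0, 0.91) = 0.91
z ⇒ (z ⊙ 1) = min(1, 1 − 0.91 + 0.91) = min(1, 1.00) = 1.00
(z ⇒ (z ⊙ 1)) ⇒ w = min(1, 1 − 1.00 + 0.94) = min(1, 0.94) = 0.94
(y ⇒ (z ⊙ (z ⊙ x))) ⇒ ((z ⇒ (z ⊙ 1)) ⇒ w) = min(1, 1 − 1.00 + 0.94) = min(1, 0.94) = 0.94

0.94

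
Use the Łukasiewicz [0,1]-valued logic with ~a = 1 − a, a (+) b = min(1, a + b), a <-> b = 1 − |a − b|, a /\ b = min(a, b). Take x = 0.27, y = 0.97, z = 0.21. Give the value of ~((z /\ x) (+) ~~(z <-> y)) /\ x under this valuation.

z /\ x = min(0.21, 0.27) = 0.21
z <-> y = 1 − |0.21 − 0.97| = 1 − 0.76 = 0.24
~(z <-> y) = 1 − 0.24 = 0.76
~~(z <-> y) = 1 − 0.76 = 0.24
(z /\ x) (+) ~~(z <-> y) = min(1, 0.21 + 0.24) = min(1, 0.45) = 0.45
~((z /\ x) (+) ~~(z <-> y)) = 1 − 0.45 = 0.55
~((z /\ x) (+) ~~(z <-> y)) /\ x = min(0.55, 0.27) = 0.27

0.27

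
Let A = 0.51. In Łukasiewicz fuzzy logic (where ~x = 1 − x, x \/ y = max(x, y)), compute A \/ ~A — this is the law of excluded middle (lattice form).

~A = 1 − 0.51 = 0.49
A \/ ~A = max(0.51, 0.49) = 0.51
(The value 0.51 < 1 shows this instance is not satisfied; not a Ł∞-tautology — its value is max(a, 1−a).)

0.51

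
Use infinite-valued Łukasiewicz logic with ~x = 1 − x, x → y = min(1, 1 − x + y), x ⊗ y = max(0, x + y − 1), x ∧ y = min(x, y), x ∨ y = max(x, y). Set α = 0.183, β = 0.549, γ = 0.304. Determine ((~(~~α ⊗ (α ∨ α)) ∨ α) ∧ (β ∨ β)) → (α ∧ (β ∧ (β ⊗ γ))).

0.451

~α = 1 − 0.183 = 0.817
~~α = 1 − 0.817 = 0.183
α ∨ α = max(0.183, 0.183) = 0.183
~~α ⊗ (α ∨ α) = max(0, 0.183 + 0.183 − 1) = max(0, -0.634) = 0.000
~(~~α ⊗ (α ∨ α)) = 1 − 0.000 = 1.000
~(~~α ⊗ (α ∨ α)) ∨ α = max(1.000, 0.183) = 1.000
β ∨ β = max(0.549, 0.549) = 0.549
(~(~~α ⊗ (α ∨ α)) ∨ α) ∧ (β ∨ β) = min(1.000, 0.549) = 0.549
β ⊗ γ = max(0, 0.549 + 0.304 − 1) = max(0, -0.147) = 0.000
β ∧ (β ⊗ γ) = min(0.549, 0.000) = 0.000
α ∧ (β ∧ (β ⊗ γ)) = min(0.183, 0.000) = 0.000
((~(~~α ⊗ (α ∨ α)) ∨ α) ∧ (β ∨ β)) → (α ∧ (β ∧ (β ⊗ γ))) = min(1, 1 − 0.549 + 0.000) = min(1, 0.451) = 0.451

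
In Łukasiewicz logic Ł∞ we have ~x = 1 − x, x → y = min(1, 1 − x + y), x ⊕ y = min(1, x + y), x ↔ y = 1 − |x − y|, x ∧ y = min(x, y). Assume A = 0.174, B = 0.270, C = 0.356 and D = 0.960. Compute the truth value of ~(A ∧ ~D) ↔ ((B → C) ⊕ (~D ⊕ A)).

~D = 1 − 0.960 = 0.040
A ∧ ~D = min(0.174, 0.040) = 0.040
~(A ∧ ~D) = 1 − 0.040 = 0.960
B → C = min(1, 1 − 0.270 + 0.356) = min(1, 1.086) = 1.000
~D ⊕ A = min(1, 0.040 + 0.174) = min(1, 0.214) = 0.214
(B → C) ⊕ (~D ⊕ A) = min(1, 1.000 + 0.214) = min(1, 1.214) = 1.000
~(A ∧ ~D) ↔ ((B → C) ⊕ (~D ⊕ A)) = 1 − |0.960 − 1.000| = 1 − 0.040 = 0.960

0.960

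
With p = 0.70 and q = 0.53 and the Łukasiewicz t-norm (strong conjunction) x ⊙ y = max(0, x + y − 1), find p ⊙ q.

p ⊙ q = max(0, 0.70 + 0.53 − 1) = max(0, 0.23) = 0.23
For comparison, the Gödel (minimum) t-norm min(x, y) would give 0.53.

0.23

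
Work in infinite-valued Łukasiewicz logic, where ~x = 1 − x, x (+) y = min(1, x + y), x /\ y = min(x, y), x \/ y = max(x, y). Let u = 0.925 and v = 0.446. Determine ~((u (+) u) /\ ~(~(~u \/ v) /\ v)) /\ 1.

0.446

u (+) u = min(1, 0.925 + 0.925) = min(1, 1.850) = 1.000
~u = 1 − 0.925 = 0.075
~u \/ v = max(0.075, 0.446) = 0.446
~(~u \/ v) = 1 − 0.446 = 0.554
~(~u \/ v) /\ v = min(0.554, 0.446) = 0.446
~(~(~u \/ v) /\ v) = 1 − 0.446 = 0.554
(u (+) u) /\ ~(~(~u \/ v) /\ v) = min(1.000, 0.554) = 0.554
~((u (+) u) /\ ~(~(~u \/ v) /\ v)) = 1 − 0.554 = 0.446
~((u (+) u) /\ ~(~(~u \/ v) /\ v)) /\ 1 = min(0.446, 1.000) = 0.446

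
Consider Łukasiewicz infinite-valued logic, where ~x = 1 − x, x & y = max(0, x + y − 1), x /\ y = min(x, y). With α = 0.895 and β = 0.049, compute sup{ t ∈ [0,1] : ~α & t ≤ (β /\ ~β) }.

0.944

~α = 1 − 0.895 = 0.105
So the left factor is ~α = 0.105.
~β = 1 − 0.049 = 0.951
β /\ ~β = min(0.049, 0.951) = 0.049
So the right-hand bound is β /\ ~β = 0.049.
The residuum of the Łukasiewicz t-norm gives the supremum: min(1, 1 − 0.105 + 0.049).
1 − 0.105 + 0.049 = 0.944, so t = min(1, 0.944) = 0.944.
Check: 0.105 & 0.944 = max(0, 0.049) = 0.049 ≤ 0.049.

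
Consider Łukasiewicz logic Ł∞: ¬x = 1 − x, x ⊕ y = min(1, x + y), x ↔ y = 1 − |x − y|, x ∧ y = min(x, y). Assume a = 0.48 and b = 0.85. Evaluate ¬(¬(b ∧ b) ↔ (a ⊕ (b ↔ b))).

b ∧ b = min(0.85, 0.85) = 0.85
¬(b ∧ b) = 1 − 0.85 = 0.15
b ↔ b = 1 − |0.85 − 0.85| = 1 − 0.00 = 1.00
a ⊕ (b ↔ b) = min(1, 0.48 + 1.00) = min(1, 1.48) = 1.00
¬(b ∧ b) ↔ (a ⊕ (b ↔ b)) = 1 − |0.15 − 1.00| = 1 − 0.85 = 0.15
¬(¬(b ∧ b) ↔ (a ⊕ (b ↔ b))) = 1 − 0.15 = 0.85

0.85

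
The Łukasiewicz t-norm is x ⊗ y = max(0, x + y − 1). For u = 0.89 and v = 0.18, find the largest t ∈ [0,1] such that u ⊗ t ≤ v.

The residuum of the Łukasiewicz t-norm gives the supremum: min(1, 1 − 0.89 + 0.18).
1 − 0.89 + 0.18 = 0.29, so t = min(1, 0.29) = 0.29.
Check: 0.89 ⊗ 0.29 = max(0, 0.18) = 0.18 ≤ 0.18.

0.29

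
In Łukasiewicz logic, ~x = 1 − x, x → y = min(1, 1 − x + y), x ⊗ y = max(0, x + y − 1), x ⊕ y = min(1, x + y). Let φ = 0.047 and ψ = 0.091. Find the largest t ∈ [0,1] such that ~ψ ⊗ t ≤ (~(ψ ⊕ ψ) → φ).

0.320

~ψ = 1 − 0.091 = 0.909
So the left factor is ~ψ = 0.909.
ψ ⊕ ψ = min(1, 0.091 + 0.091) = min(1, 0.182) = 0.182
~(ψ ⊕ ψ) = 1 − 0.182 = 0.818
~(ψ ⊕ ψ) → φ = min(1, 1 − 0.818 + 0.047) = min(1, 0.229) = 0.229
So the right-hand bound is ~(ψ ⊕ ψ) → φ = 0.229.
The residuum of the Łukasiewicz t-norm gives the supremum: min(1, 1 − 0.909 + 0.229).
1 − 0.909 + 0.229 = 0.320, so t = min(1, 0.320) = 0.320.
Check: 0.909 ⊗ 0.320 = max(0, 0.229) = 0.229 ≤ 0.229.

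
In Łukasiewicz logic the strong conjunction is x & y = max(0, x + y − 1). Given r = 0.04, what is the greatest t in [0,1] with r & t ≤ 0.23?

1.00

The residuum of the Łukasiewicz t-norm gives the supremum: min(1, 1 − 0.04 + 0.23).
1 − 0.04 + 0.23 = 1.19, so t = min(1, 1.19) = 1.00.
Check: 0.04 & 1.00 = max(0, 0.04) = 0.04 ≤ 0.23.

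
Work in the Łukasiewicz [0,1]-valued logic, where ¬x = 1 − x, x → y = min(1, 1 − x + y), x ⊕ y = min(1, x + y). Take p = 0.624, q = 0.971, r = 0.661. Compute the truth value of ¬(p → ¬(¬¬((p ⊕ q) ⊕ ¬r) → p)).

0.248

p ⊕ q = min(1, 0.624 + 0.971) = min(1, 1.595) = 1.000
¬r = 1 − 0.661 = 0.339
(p ⊕ q) ⊕ ¬r = min(1, 1.000 + 0.339) = min(1, 1.339) = 1.000
¬((p ⊕ q) ⊕ ¬r) = 1 − 1.000 = 0.000
¬¬((p ⊕ q) ⊕ ¬r) = 1 − 0.000 = 1.000
¬¬((p ⊕ q) ⊕ ¬r) → p = min(1, 1 − 1.000 + 0.624) = min(1, 0.624) = 0.624
¬(¬¬((p ⊕ q) ⊕ ¬r) → p) = 1 − 0.624 = 0.376
p → ¬(¬¬((p ⊕ q) ⊕ ¬r) → p) = min(1, 1 − 0.624 + 0.376) = min(1, 0.752) = 0.752
¬(p → ¬(¬¬((p ⊕ q) ⊕ ¬r) → p)) = 1 − 0.752 = 0.248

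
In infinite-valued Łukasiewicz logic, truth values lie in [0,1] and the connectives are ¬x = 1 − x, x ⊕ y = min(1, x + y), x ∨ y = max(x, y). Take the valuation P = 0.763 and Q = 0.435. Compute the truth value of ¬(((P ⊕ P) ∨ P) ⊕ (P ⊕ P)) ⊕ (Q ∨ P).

P ⊕ P = min(1, 0.763 + 0.763) = min(1, 1.526) = 1.000
(P ⊕ P) ∨ P = max(1.000, 0.763) = 1.000
((P ⊕ P) ∨ P) ⊕ (P ⊕ P) = min(1, 1.000 + 1.000) = min(1, 2.000) = 1.000
¬(((P ⊕ P) ∨ P) ⊕ (P ⊕ P)) = 1 − 1.000 = 0.000
Q ∨ P = max(0.435, 0.763) = 0.763
¬(((P ⊕ P) ∨ P) ⊕ (P ⊕ P)) ⊕ (Q ∨ P) = min(1, 0.000 + 0.763) = min(1, 0.763) = 0.763

0.763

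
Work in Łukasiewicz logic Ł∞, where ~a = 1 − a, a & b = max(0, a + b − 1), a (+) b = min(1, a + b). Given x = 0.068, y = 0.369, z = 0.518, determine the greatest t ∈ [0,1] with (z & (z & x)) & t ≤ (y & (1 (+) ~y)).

1.000

z & x = max(0, 0.518 + 0.068 − 1) = max(0, -0.414) = 0.000
z & (z & x) = max(0, 0.518 + 0.000 − 1) = max(0, -0.482) = 0.000
So the left factor is z & (z & x) = 0.000.
~y = 1 − 0.369 = 0.631
1 (+) ~y = min(1, 1.000 + 0.631) = min(1, 1.631) = 1.000
y & (1 (+) ~y) = max(0, 0.369 + 1.000 − 1) = max(0, 0.369) = 0.369
So the right-hand bound is y & (1 (+) ~y) = 0.369.
The residuum of the Łukasiewicz t-norm gives the supremum: min(1, 1 − 0.000 + 0.369).
1 − 0.000 + 0.369 = 1.369, so t = min(1, 1.369) = 1.000.
Check: 0.000 & 1.000 = max(0, 0.000) = 0.000 ≤ 0.369.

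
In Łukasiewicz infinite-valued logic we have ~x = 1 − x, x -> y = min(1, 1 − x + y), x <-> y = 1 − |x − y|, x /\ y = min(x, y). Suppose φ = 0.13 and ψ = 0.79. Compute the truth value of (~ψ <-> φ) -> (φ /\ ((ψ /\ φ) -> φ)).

~ψ = 1 − 0.79 = 0.21
~ψ <-> φ = 1 − |0.21 − 0.13| = 1 − 0.08 = 0.92
ψ /\ φ = min(0.79, 0.13) = 0.13
(ψ /\ φ) -> φ = min(1, 1 − 0.13 + 0.13) = min(1, 1.00) = 1.00
φ /\ ((ψ /\ φ) -> φ) = min(0.13, 1.00) = 0.13
(~ψ <-> φ) -> (φ /\ ((ψ /\ φ) -> φ)) = min(1, 1 − 0.92 + 0.13) = min(1, 0.21) = 0.21

0.21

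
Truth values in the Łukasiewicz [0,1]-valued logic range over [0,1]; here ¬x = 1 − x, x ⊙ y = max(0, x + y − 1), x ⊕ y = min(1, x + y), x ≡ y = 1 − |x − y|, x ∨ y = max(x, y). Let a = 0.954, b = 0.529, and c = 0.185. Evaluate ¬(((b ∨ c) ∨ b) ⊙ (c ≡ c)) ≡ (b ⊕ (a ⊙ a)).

b ∨ c = max(0.529, 0.185) = 0.529
(b ∨ c) ∨ b = max(0.529, 0.529) = 0.529
c ≡ c = 1 − |0.185 − 0.185| = 1 − 0.000 = 1.000
((b ∨ c) ∨ b) ⊙ (c ≡ c) = max(0, 0.529 + 1.000 − 1) = max(0, 0.529) = 0.529
¬(((b ∨ c) ∨ b) ⊙ (c ≡ c)) = 1 − 0.529 = 0.471
a ⊙ a = max(0, 0.954 + 0.954 − 1) = max(0, 0.908) = 0.908
b ⊕ (a ⊙ a) = min(1, 0.529 + 0.908) = min(1, 1.437) = 1.000
¬(((b ∨ c) ∨ b) ⊙ (c ≡ c)) ≡ (b ⊕ (a ⊙ a)) = 1 − |0.471 − 1.000| = 1 − 0.529 = 0.471

0.471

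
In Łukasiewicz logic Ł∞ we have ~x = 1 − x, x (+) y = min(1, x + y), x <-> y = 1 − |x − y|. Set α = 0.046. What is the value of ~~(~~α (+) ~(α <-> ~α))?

~α = 1 − 0.046 = 0.954
~~α = 1 − 0.954 = 0.046
α <-> ~α = 1 − |0.046 − 0.954| = 1 − 0.908 = 0.092
~(α <-> ~α) = 1 − 0.092 = 0.908
~~α (+) ~(α <-> ~α) = min(1, 0.046 + 0.908) = min(1, 0.954) = 0.954
~(~~α (+) ~(α <-> ~α)) = 1 − 0.954 = 0.046
~~(~~α (+) ~(α <-> ~α)) = 1 − 0.046 = 0.954

0.954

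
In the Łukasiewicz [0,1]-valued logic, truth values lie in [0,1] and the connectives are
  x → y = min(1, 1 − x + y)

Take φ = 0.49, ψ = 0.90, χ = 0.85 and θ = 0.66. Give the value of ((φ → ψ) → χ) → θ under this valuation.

φ → ψ = min(1, 1 − 0.49 + 0.90) = min(1, 1.41) = 1.00
(φ → ψ) → χ = min(1, 1 − 1.00 + 0.85) = min(1, 0.85) = 0.85
((φ → ψ) → χ) → θ = min(1, 1 − 0.85 + 0.66) = min(1, 0.81) = 0.81

0.81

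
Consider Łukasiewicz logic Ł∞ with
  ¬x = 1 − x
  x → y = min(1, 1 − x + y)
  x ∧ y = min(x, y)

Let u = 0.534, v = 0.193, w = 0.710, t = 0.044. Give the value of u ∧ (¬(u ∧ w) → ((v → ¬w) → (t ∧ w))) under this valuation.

0.534

u ∧ w = min(0.534, 0.710) = 0.534
¬(u ∧ w) = 1 − 0.534 = 0.466
¬w = 1 − 0.710 = 0.290
v → ¬w = min(1, 1 − 0.193 + 0.290) = min(1, 1.097) = 1.000
t ∧ w = min(0.044, 0.710) = 0.044
(v → ¬w) → (t ∧ w) = min(1, 1 − 1.000 + 0.044) = min(1, 0.044) = 0.044
¬(u ∧ w) → ((v → ¬w) → (t ∧ w)) = min(1, 1 − 0.466 + 0.044) = min(1, 0.578) = 0.578
u ∧ (¬(u ∧ w) → ((v → ¬w) → (t ∧ w))) = min(0.534, 0.578) = 0.534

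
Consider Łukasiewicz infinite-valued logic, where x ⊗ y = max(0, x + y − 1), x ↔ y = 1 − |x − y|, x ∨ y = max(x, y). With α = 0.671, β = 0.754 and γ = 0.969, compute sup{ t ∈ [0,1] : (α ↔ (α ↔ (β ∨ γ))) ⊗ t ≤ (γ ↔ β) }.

β ∨ γ = max(0.754, 0.969) = 0.969
α ↔ (β ∨ γ) = 1 − |0.671 − 0.969| = 1 − 0.298 = 0.702
α ↔ (α ↔ (β ∨ γ)) = 1 − |0.671 − 0.702| = 1 − 0.031 = 0.969
So the left factor is α ↔ (α ↔ (β ∨ γ)) = 0.969.
γ ↔ β = 1 − |0.969 − 0.754| = 1 − 0.215 = 0.785
So the right-hand bound is γ ↔ β = 0.785.
The residuum of the Łukasiewicz t-norm gives the supremum: min(1, 1 − 0.969 + 0.785).
1 − 0.969 + 0.785 = 0.816, so t = min(1, 0.816) = 0.816.
Check: 0.969 ⊗ 0.816 = max(0, 0.785) = 0.785 ≤ 0.785.

0.816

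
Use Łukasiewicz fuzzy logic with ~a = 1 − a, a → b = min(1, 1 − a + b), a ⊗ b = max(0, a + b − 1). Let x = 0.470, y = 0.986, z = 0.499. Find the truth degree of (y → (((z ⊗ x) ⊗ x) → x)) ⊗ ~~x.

0.470

z ⊗ x = max(0, 0.499 + 0.470 − 1) = max(0, -0.031) = 0.000
(z ⊗ x) ⊗ x = max(0, 0.000 + 0.470 − 1) = max(0, -0.530) = 0.000
((z ⊗ x) ⊗ x) → x = min(1, 1 − 0.000 + 0.470) = min(1, 1.470) = 1.000
y → (((z ⊗ x) ⊗ x) → x) = min(1, 1 − 0.986 + 1.000) = min(1, 1.014) = 1.000
~x = 1 − 0.470 = 0.530
~~x = 1 − 0.530 = 0.470
(y → (((z ⊗ x) ⊗ x) → x)) ⊗ ~~x = max(0, 1.000 + 0.470 − 1) = max(0, 0.470) = 0.470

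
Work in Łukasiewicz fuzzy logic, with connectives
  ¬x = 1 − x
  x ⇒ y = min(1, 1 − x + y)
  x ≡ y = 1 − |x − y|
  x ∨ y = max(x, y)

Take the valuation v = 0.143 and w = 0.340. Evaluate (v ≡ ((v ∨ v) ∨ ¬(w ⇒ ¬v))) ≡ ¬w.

v ∨ v = max(0.143, 0.143) = 0.143
¬v = 1 − 0.143 = 0.857
w ⇒ ¬v = min(1, 1 − 0.340 + 0.857) = min(1, 1.517) = 1.000
¬(w ⇒ ¬v) = 1 − 1.000 = 0.000
(v ∨ v) ∨ ¬(w ⇒ ¬v) = max(0.143, 0.000) = 0.143
v ≡ ((v ∨ v) ∨ ¬(w ⇒ ¬v)) = 1 − |0.143 − 0.143| = 1 − 0.000 = 1.000
¬w = 1 − 0.340 = 0.660
(v ≡ ((v ∨ v) ∨ ¬(w ⇒ ¬v))) ≡ ¬w = 1 − |1.000 − 0.660| = 1 − 0.340 = 0.660

0.660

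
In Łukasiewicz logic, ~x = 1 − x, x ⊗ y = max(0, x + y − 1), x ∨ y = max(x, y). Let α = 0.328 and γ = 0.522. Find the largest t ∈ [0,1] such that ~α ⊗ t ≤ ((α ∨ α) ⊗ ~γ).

~α = 1 − 0.328 = 0.672
So the left factor is ~α = 0.672.
α ∨ α = max(0.328, 0.328) = 0.328
~γ = 1 − 0.522 = 0.478
(α ∨ α) ⊗ ~γ = max(0, 0.328 + 0.478 − 1) = max(0, -0.194) = 0.000
So the right-hand bound is (α ∨ α) ⊗ ~γ = 0.000.
The residuum of the Łukasiewicz t-norm gives the supremum: min(1, 1 − 0.672 + 0.000).
1 − 0.672 + 0.000 = 0.328, so t = min(1, 0.328) = 0.328.
Check: 0.672 ⊗ 0.328 = max(0, 0.000) = 0.000 ≤ 0.000.

0.328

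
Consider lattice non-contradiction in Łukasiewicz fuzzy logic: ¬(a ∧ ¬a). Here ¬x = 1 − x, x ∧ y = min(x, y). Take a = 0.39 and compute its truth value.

¬a = 1 − 0.39 = 0.61
a ∧ ¬a = min(0.39, 0.61) = 0.39
¬(a ∧ ¬a) = 1 − 0.39 = 0.61
(The value 0.61 < 1 shows this instance is not satisfied; not a Ł∞-tautology — its value is 1 − min(a, 1−a).)

0.61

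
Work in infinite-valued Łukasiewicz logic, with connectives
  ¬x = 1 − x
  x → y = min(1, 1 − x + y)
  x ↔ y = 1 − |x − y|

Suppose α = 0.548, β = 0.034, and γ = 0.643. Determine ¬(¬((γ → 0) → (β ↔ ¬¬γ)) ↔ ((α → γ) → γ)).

0.643

γ → 0 = min(1, 1 − 0.643 + 0.000) = min(1, 0.357) = 0.357
¬γ = 1 − 0.643 = 0.357
¬¬γ = 1 − 0.357 = 0.643
β ↔ ¬¬γ = 1 − |0.034 − 0.643| = 1 − 0.609 = 0.391
(γ → 0) → (β ↔ ¬¬γ) = min(1, 1 − 0.357 + 0.391) = min(1, 1.034) = 1.000
¬((γ → 0) → (β ↔ ¬¬γ)) = 1 − 1.000 = 0.000
α → γ = min(1, 1 − 0.548 + 0.643) = min(1, 1.095) = 1.000
(α → γ) → γ = min(1, 1 − 1.000 + 0.643) = min(1, 0.643) = 0.643
¬((γ → 0) → (β ↔ ¬¬γ)) ↔ ((α → γ) → γ) = 1 − |0.000 − 0.643| = 1 − 0.643 = 0.357
¬(¬((γ → 0) → (β ↔ ¬¬γ)) ↔ ((α → γ) → γ)) = 1 − 0.357 = 0.643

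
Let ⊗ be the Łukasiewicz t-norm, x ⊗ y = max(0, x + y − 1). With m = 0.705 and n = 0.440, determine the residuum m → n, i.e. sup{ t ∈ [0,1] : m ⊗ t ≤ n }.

The residuum of the Łukasiewicz t-norm gives the supremum: min(1, 1 − 0.705 + 0.440).
1 − 0.705 + 0.440 = 0.735, so t = min(1, 0.735) = 0.735.
Check: 0.705 ⊗ 0.735 = max(0, 0.440) = 0.440 ≤ 0.440.

0.735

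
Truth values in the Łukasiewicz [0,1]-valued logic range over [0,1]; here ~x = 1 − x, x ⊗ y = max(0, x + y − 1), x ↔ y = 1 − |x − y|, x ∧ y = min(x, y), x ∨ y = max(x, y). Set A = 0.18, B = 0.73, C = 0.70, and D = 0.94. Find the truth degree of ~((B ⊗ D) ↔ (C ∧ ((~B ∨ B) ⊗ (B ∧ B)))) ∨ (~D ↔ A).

B ⊗ D = max(0, 0.73 + 0.94 − 1) = max(0, 0.67) = 0.67
~B = 1 − 0.73 = 0.27
~B ∨ B = max(0.27, 0.73) = 0.73
B ∧ B = min(0.73, 0.73) = 0.73
(~B ∨ B) ⊗ (B ∧ B) = max(0, 0.73 + 0.73 − 1) = max(0, 0.46) = 0.46
C ∧ ((~B ∨ B) ⊗ (B ∧ B)) = min(0.70, 0.46) = 0.46
(B ⊗ D) ↔ (C ∧ ((~B ∨ B) ⊗ (B ∧ B))) = 1 − |0.67 − 0.46| = 1 − 0.21 = 0.79
~((B ⊗ D) ↔ (C ∧ ((~B ∨ B) ⊗ (B ∧ B)))) = 1 − 0.79 = 0.21
~D = 1 − 0.94 = 0.06
~D ↔ A = 1 − |0.06 − 0.18| = 1 − 0.12 = 0.88
~((B ⊗ D) ↔ (C ∧ ((~B ∨ B) ⊗ (B ∧ B)))) ∨ (~D ↔ A) = max(0.21, 0.88) = 0.88

0.88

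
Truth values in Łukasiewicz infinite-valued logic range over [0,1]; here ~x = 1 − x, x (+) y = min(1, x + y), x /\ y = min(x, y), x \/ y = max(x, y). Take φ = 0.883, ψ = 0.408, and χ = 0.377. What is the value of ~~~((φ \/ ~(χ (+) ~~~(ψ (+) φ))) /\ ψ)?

0.592

ψ (+) φ = min(1, 0.408 + 0.883) = min(1, 1.291) = 1.000
~(ψ (+) φ) = 1 − 1.000 = 0.000
~~(ψ (+) φ) = 1 − 0.000 = 1.000
~~~(ψ (+) φ) = 1 − 1.000 = 0.000
χ (+) ~~~(ψ (+) φ) = min(1, 0.377 + 0.000) = min(1, 0.377) = 0.377
~(χ (+) ~~~(ψ (+) φ)) = 1 − 0.377 = 0.623
φ \/ ~(χ (+) ~~~(ψ (+) φ)) = max(0.883, 0.623) = 0.883
(φ \/ ~(χ (+) ~~~(ψ (+) φ))) /\ ψ = min(0.883, 0.408) = 0.408
~((φ \/ ~(χ (+) ~~~(ψ (+) φ))) /\ ψ) = 1 − 0.408 = 0.592
~~((φ \/ ~(χ (+) ~~~(ψ (+) φ))) /\ ψ) = 1 − 0.592 = 0.408
~~~((φ \/ ~(χ (+) ~~~(ψ (+) φ))) /\ ψ) = 1 − 0.408 = 0.592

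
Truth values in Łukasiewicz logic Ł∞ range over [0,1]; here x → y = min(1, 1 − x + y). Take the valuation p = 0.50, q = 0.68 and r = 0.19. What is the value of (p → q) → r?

0.19

p → q = min(1, 1 − 0.50 + 0.68) = min(1, 1.18) = 1.00
(p → q) → r = min(1, 1 − 1.00 + 0.19) = min(1, 0.19) = 0.19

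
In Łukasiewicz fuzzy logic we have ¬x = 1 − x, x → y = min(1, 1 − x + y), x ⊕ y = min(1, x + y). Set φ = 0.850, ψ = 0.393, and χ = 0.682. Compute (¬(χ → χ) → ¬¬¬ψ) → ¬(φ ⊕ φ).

0.000

χ → χ = min(1, 1 − 0.682 + 0.682) = min(1, 1.000) = 1.000
¬(χ → χ) = 1 − 1.000 = 0.000
¬ψ = 1 − 0.393 = 0.607
¬¬ψ = 1 − 0.607 = 0.393
¬¬¬ψ = 1 − 0.393 = 0.607
¬(χ → χ) → ¬¬¬ψ = min(1, 1 − 0.000 + 0.607) = min(1, 1.607) = 1.000
φ ⊕ φ = min(1, 0.850 + 0.850) = min(1, 1.700) = 1.000
¬(φ ⊕ φ) = 1 − 1.000 = 0.000
(¬(χ → χ) → ¬¬¬ψ) → ¬(φ ⊕ φ) = min(1, 1 − 1.000 + 0.000) = min(1, 0.000) = 0.000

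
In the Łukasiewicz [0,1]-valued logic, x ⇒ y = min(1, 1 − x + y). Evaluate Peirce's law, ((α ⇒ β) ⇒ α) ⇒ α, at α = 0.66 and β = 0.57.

0.91

α ⇒ β = min(1, 1 − 0.66 + 0.57) = min(1, 0.91) = 0.91
(α ⇒ β) ⇒ α = min(1, 1 − 0.91 + 0.66) = min(1, 0.75) = 0.75
((α ⇒ β) ⇒ α) ⇒ α = min(1, 1 − 0.75 + 0.66) = min(1, 0.91) = 0.91
(The value 0.91 < 1 shows this instance is not satisfied; not a Ł∞-tautology in general.)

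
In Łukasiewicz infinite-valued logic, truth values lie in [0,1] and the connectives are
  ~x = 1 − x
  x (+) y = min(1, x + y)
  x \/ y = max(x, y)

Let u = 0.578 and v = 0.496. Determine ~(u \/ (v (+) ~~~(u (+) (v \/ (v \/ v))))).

v \/ v = max(0.496, 0.496) = 0.496
v \/ (v \/ v) = max(0.496, 0.496) = 0.496
u (+) (v \/ (v \/ v)) = min(1, 0.578 + 0.496) = min(1, 1.074) = 1.000
~(u (+) (v \/ (v \/ v))) = 1 − 1.000 = 0.000
~~(u (+) (v \/ (v \/ v))) = 1 − 0.000 = 1.000
~~~(u (+) (v \/ (v \/ v))) = 1 − 1.000 = 0.000
v (+) ~~~(u (+) (v \/ (v \/ v))) = min(1, 0.496 + 0.000) = min(1, 0.496) = 0.496
u \/ (v (+) ~~~(u (+) (v \/ (v \/ v)))) = max(0.578, 0.496) = 0.578
~(u \/ (v (+) ~~~(u (+) (v \/ (v \/ v))))) = 1 − 0.578 = 0.422

0.422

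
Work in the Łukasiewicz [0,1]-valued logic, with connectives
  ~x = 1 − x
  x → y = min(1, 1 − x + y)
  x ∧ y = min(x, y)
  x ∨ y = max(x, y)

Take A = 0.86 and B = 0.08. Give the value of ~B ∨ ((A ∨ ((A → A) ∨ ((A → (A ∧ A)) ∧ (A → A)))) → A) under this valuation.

~B = 1 − 0.08 = 0.92
A → A = min(1, 1 − 0.86 + 0.86) = min(1, 1.00) = 1.00
A ∧ A = min(0.86, 0.86) = 0.86
A → (A ∧ A) = min(1, 1 − 0.86 + 0.86) = min(1, 1.00) = 1.00
(A → (A ∧ A)) ∧ (A → A) = min(1.00, 1.00) = 1.00
(A → A) ∨ ((A → (A ∧ A)) ∧ (A → A)) = max(1.00, 1.00) = 1.00
A ∨ ((A → A) ∨ ((A → (A ∧ A)) ∧ (A → A))) = max(0.86, 1.00) = 1.00
(A ∨ ((A → A) ∨ ((A → (A ∧ A)) ∧ (A → A)))) → A = min(1, 1 − 1.00 + 0.86) = min(1, 0.86) = 0.86
~B ∨ ((A ∨ ((A → A) ∨ ((A → (A ∧ A)) ∧ (A → A)))) → A) = max(0.92, 0.86) = 0.92

0.92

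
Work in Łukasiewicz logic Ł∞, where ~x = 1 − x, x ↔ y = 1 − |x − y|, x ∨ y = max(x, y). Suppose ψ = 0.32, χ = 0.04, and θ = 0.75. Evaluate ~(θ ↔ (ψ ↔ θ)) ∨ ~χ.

ψ ↔ θ = 1 − |0.32 − 0.75| = 1 − 0.43 = 0.57
θ ↔ (ψ ↔ θ) = 1 − |0.75 − 0.57| = 1 − 0.18 = 0.82
~(θ ↔ (ψ ↔ θ)) = 1 − 0.82 = 0.18
~χ = 1 − 0.04 = 0.96
~(θ ↔ (ψ ↔ θ)) ∨ ~χ = max(0.18, 0.96) = 0.96

0.96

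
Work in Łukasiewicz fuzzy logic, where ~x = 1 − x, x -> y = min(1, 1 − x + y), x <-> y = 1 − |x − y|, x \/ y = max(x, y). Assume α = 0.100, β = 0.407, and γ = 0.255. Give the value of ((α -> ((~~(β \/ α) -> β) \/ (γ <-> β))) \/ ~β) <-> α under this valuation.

β \/ α = max(0.407, 0.100) = 0.407
~(β \/ α) = 1 − 0.407 = 0.593
~~(β \/ α) = 1 − 0.593 = 0.407
~~(β \/ α) -> β = min(1, 1 − 0.407 + 0.407) = min(1, 1.000) = 1.000
γ <-> β = 1 − |0.255 − 0.407| = 1 − 0.152 = 0.848
(~~(β \/ α) -> β) \/ (γ <-> β) = max(1.000, 0.848) = 1.000
α -> ((~~(β \/ α) -> β) \/ (γ <-> β)) = min(1, 1 − 0.100 + 1.000) = min(1, 1.900) = 1.000
~β = 1 − 0.407 = 0.593
(α -> ((~~(β \/ α) -> β) \/ (γ <-> β))) \/ ~β = max(1.000, 0.593) = 1.000
((α -> ((~~(β \/ α) -> β) \/ (γ <-> β))) \/ ~β) <-> α = 1 − |1.000 − 0.100| = 1 − 0.900 = 0.100

0.100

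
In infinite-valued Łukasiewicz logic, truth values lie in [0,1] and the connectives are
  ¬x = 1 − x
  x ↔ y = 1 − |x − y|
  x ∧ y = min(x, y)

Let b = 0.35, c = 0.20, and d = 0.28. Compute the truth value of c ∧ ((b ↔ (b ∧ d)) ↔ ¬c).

b ∧ d = min(0.35, 0.28) = 0.28
b ↔ (b ∧ d) = 1 − |0.35 − 0.28| = 1 − 0.07 = 0.93
¬c = 1 − 0.20 = 0.80
(b ↔ (b ∧ d)) ↔ ¬c = 1 − |0.93 − 0.80| = 1 − 0.13 = 0.87
c ∧ ((b ↔ (b ∧ d)) ↔ ¬c) = min(0.20, 0.87) = 0.20

0.20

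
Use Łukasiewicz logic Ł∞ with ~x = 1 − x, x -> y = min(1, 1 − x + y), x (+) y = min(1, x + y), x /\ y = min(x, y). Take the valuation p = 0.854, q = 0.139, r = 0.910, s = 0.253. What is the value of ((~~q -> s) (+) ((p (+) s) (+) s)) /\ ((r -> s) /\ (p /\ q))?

0.139

~q = 1 − 0.139 = 0.861
~~q = 1 − 0.861 = 0.139
~~q -> s = min(1, 1 − 0.139 + 0.253) = min(1, 1.114) = 1.000
p (+) s = min(1, 0.854 + 0.253) = min(1, 1.107) = 1.000
(p (+) s) (+) s = min(1, 1.000 + 0.253) = min(1, 1.253) = 1.000
(~~q -> s) (+) ((p (+) s) (+) s) = min(1, 1.000 + 1.000) = min(1, 2.000) = 1.000
r -> s = min(1, 1 − 0.910 + 0.253) = min(1, 0.343) = 0.343
p /\ q = min(0.854, 0.139) = 0.139
(r -> s) /\ (p /\ q) = min(0.343, 0.139) = 0.139
((~~q -> s) (+) ((p (+) s) (+) s)) /\ ((r -> s) /\ (p /\ q)) = min(1.000, 0.139) = 0.139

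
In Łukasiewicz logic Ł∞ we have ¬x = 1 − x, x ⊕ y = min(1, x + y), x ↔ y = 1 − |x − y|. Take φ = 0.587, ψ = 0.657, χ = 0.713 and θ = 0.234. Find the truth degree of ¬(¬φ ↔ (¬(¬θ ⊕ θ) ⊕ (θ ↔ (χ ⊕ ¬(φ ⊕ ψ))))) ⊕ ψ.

0.765

¬φ = 1 − 0.587 = 0.413
¬θ = 1 − 0.234 = 0.766
¬θ ⊕ θ = min(1, 0.766 + 0.234) = min(1, 1.000) = 1.000
¬(¬θ ⊕ θ) = 1 − 1.000 = 0.000
φ ⊕ ψ = min(1, 0.587 + 0.657) = min(1, 1.244) = 1.000
¬(φ ⊕ ψ) = 1 − 1.000 = 0.000
χ ⊕ ¬(φ ⊕ ψ) = min(1, 0.713 + 0.000) = min(1, 0.713) = 0.713
θ ↔ (χ ⊕ ¬(φ ⊕ ψ)) = 1 − |0.234 − 0.713| = 1 − 0.479 = 0.521
¬(¬θ ⊕ θ) ⊕ (θ ↔ (χ ⊕ ¬(φ ⊕ ψ))) = min(1, 0.000 + 0.521) = min(1, 0.521) = 0.521
¬φ ↔ (¬(¬θ ⊕ θ) ⊕ (θ ↔ (χ ⊕ ¬(φ ⊕ ψ)))) = 1 − |0.413 − 0.521| = 1 − 0.108 = 0.892
¬(¬φ ↔ (¬(¬θ ⊕ θ) ⊕ (θ ↔ (χ ⊕ ¬(φ ⊕ ψ))))) = 1 − 0.892 = 0.108
¬(¬φ ↔ (¬(¬θ ⊕ θ) ⊕ (θ ↔ (χ ⊕ ¬(φ ⊕ ψ))))) ⊕ ψ = min(1, 0.108 + 0.657) = min(1, 0.765) = 0.765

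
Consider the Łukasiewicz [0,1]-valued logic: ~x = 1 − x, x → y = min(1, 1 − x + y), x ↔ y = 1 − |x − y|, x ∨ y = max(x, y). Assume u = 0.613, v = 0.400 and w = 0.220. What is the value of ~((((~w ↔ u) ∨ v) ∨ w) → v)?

0.433

~w = 1 − 0.220 = 0.780
~w ↔ u = 1 − |0.780 − 0.613| = 1 − 0.167 = 0.833
(~w ↔ u) ∨ v = max(0.833, 0.400) = 0.833
((~w ↔ u) ∨ v) ∨ w = max(0.833, 0.220) = 0.833
(((~w ↔ u) ∨ v) ∨ w) → v = min(1, 1 − 0.833 + 0.400) = min(1, 0.567) = 0.567
~((((~w ↔ u) ∨ v) ∨ w) → v) = 1 − 0.567 = 0.433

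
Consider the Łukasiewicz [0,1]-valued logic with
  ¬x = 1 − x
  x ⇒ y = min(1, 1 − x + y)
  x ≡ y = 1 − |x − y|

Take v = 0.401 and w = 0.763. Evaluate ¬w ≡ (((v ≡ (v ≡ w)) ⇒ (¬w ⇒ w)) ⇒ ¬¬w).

¬w = 1 − 0.763 = 0.237
v ≡ w = 1 − |0.401 − 0.763| = 1 − 0.362 = 0.638
v ≡ (v ≡ w) = 1 − |0.401 − 0.638| = 1 − 0.237 = 0.763
¬w ⇒ w = min(1, 1 − 0.237 + 0.763) = min(1, 1.526) = 1.000
(v ≡ (v ≡ w)) ⇒ (¬w ⇒ w) = min(1, 1 − 0.763 + 1.000) = min(1, 1.237) = 1.000
¬¬w = 1 − 0.237 = 0.763
((v ≡ (v ≡ w)) ⇒ (¬w ⇒ w)) ⇒ ¬¬w = min(1, 1 − 1.000 + 0.763) = min(1, 0.763) = 0.763
¬w ≡ (((v ≡ (v ≡ w)) ⇒ (¬w ⇒ w)) ⇒ ¬¬w) = 1 − |0.237 − 0.763| = 1 − 0.526 = 0.474

0.474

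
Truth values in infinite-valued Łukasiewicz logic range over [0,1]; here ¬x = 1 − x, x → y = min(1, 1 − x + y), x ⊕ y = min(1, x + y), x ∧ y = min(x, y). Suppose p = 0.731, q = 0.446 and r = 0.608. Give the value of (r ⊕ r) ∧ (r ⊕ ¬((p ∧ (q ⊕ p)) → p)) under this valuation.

0.608

r ⊕ r = min(1, 0.608 + 0.608) = min(1, 1.216) = 1.000
q ⊕ p = min(1, 0.446 + 0.731) = min(1, 1.177) = 1.000
p ∧ (q ⊕ p) = min(0.731, 1.000) = 0.731
(p ∧ (q ⊕ p)) → p = min(1, 1 − 0.731 + 0.731) = min(1, 1.000) = 1.000
¬((p ∧ (q ⊕ p)) → p) = 1 − 1.000 = 0.000
r ⊕ ¬((p ∧ (q ⊕ p)) → p) = min(1, 0.608 + 0.000) = min(1, 0.608) = 0.608
(r ⊕ r) ∧ (r ⊕ ¬((p ∧ (q ⊕ p)) → p)) = min(1.000, 0.608) = 0.608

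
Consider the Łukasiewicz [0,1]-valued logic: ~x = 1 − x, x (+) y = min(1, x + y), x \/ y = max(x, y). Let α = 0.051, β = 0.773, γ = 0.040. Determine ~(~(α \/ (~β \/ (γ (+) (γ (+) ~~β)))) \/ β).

0.227

~β = 1 − 0.773 = 0.227
~~β = 1 − 0.227 = 0.773
γ (+) ~~β = min(1, 0.040 + 0.773) = min(1, 0.813) = 0.813
γ (+) (γ (+) ~~β) = min(1, 0.040 + 0.813) = min(1, 0.853) = 0.853
~β \/ (γ (+) (γ (+) ~~β)) = max(0.227, 0.853) = 0.853
α \/ (~β \/ (γ (+) (γ (+) ~~β))) = max(0.051, 0.853) = 0.853
~(α \/ (~β \/ (γ (+) (γ (+) ~~β)))) = 1 − 0.853 = 0.147
~(α \/ (~β \/ (γ (+) (γ (+) ~~β)))) \/ β = max(0.147, 0.773) = 0.773
~(~(α \/ (~β \/ (γ (+) (γ (+) ~~β)))) \/ β) = 1 − 0.773 = 0.227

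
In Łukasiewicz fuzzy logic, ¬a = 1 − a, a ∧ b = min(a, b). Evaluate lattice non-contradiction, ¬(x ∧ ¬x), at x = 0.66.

0.66

¬x = 1 − 0.66 = 0.34
x ∧ ¬x = min(0.66, 0.34) = 0.34
¬(x ∧ ¬x) = 1 − 0.34 = 0.66
(The value 0.66 < 1 shows this instance is not satisfied; not a Ł∞-tautology — its value is 1 − min(a, 1−a).)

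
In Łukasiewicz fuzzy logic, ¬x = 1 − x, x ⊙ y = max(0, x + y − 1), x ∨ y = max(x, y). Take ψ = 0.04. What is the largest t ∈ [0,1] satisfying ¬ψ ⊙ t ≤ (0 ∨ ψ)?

¬ψ = 1 − 0.04 = 0.96
So the left factor is ¬ψ = 0.96.
0 ∨ ψ = max(0.00, 0.04) = 0.04
So the right-hand bound is 0 ∨ ψ = 0.04.
The residuum of the Łukasiewicz t-norm gives the supremum: min(1, 1 − 0.96 + 0.04).
1 − 0.96 + 0.04 = 0.08, so t = min(1, 0.08) = 0.08.
Check: 0.96 ⊙ 0.08 = max(0, 0.04) = 0.04 ≤ 0.04.

0.08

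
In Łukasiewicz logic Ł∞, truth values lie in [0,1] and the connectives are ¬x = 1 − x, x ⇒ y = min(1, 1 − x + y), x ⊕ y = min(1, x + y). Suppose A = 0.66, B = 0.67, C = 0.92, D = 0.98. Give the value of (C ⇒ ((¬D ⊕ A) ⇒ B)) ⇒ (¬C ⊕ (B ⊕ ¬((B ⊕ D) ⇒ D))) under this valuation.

¬D = 1 − 0.98 = 0.02
¬D ⊕ A = min(1, 0.02 + 0.66) = min(1, 0.68) = 0.68
(¬D ⊕ A) ⇒ B = min(1, 1 − 0.68 + 0.67) = min(1, 0.99) = 0.99
C ⇒ ((¬D ⊕ A) ⇒ B) = min(1, 1 − 0.92 + 0.99) = min(1, 1.07) = 1.00
¬C = 1 − 0.92 = 0.08
B ⊕ D = min(1, 0.67 + 0.98) = min(1, 1.65) = 1.00
(B ⊕ D) ⇒ D = min(1, 1 − 1.00 + 0.98) = min(1, 0.98) = 0.98
¬((B ⊕ D) ⇒ D) = 1 − 0.98 = 0.02
B ⊕ ¬((B ⊕ D) ⇒ D) = min(1, 0.67 + 0.02) = min(1, 0.69) = 0.69
¬C ⊕ (B ⊕ ¬((B ⊕ D) ⇒ D)) = min(1, 0.08 + 0.69) = min(1, 0.77) = 0.77
(C ⇒ ((¬D ⊕ A) ⇒ B)) ⇒ (¬C ⊕ (B ⊕ ¬((B ⊕ D) ⇒ D))) = min(1, 1 − 1.00 + 0.77) = min(1, 0.77) = 0.77

0.77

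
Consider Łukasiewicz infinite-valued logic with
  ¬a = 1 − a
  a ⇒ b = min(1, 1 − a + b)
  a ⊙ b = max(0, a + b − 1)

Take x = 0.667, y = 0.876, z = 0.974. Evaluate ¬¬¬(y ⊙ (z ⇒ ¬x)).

0.765

¬x = 1 − 0.667 = 0.333
z ⇒ ¬x = min(1, 1 − 0.974 + 0.333) = min(1, 0.359) = 0.359
y ⊙ (z ⇒ ¬x) = max(0, 0.876 + 0.359 − 1) = max(0, 0.235) = 0.235
¬(y ⊙ (z ⇒ ¬x)) = 1 − 0.235 = 0.765
¬¬(y ⊙ (z ⇒ ¬x)) = 1 − 0.765 = 0.235
¬¬¬(y ⊙ (z ⇒ ¬x)) = 1 − 0.235 = 0.765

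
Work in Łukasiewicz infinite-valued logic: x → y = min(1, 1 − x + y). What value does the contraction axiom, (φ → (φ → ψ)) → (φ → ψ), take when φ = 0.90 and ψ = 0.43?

φ → ψ = min(1, 1 − 0.90 + 0.43) = min(1, 0.53) = 0.53
φ → (φ → ψ) = min(1, 1 − 0.90 + 0.53) = min(1, 0.63) = 0.63
(φ → (φ → ψ)) → (φ → ψ) = min(1, 1 − 0.63 + 0.53) = min(1, 0.90) = 0.90
(The value 0.90 < 1 shows this instance is not satisfied; fails in Ł∞ (the t-norm is not idempotent).)

0.90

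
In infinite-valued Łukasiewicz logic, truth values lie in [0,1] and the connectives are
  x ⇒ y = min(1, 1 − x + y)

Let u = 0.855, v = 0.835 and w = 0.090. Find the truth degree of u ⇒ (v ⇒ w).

v ⇒ w = min(1, 1 − 0.835 + 0.090) = min(1, 0.255) = 0.255
u ⇒ (v ⇒ w) = min(1, 1 − 0.855 + 0.255) = min(1, 0.400) = 0.400

0.400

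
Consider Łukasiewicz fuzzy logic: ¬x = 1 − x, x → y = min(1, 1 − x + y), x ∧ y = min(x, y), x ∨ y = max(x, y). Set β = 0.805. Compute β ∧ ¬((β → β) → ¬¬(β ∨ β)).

β → β = min(1, 1 − 0.805 + 0.805) = min(1, 1.000) = 1.000
β ∨ β = max(0.805, 0.805) = 0.805
¬(β ∨ β) = 1 − 0.805 = 0.195
¬¬(β ∨ β) = 1 − 0.195 = 0.805
(β → β) → ¬¬(β ∨ β) = min(1, 1 − 1.000 + 0.805) = min(1, 0.805) = 0.805
¬((β → β) → ¬¬(β ∨ β)) = 1 − 0.805 = 0.195
β ∧ ¬((β → β) → ¬¬(β ∨ β)) = min(0.805, 0.195) = 0.195

0.195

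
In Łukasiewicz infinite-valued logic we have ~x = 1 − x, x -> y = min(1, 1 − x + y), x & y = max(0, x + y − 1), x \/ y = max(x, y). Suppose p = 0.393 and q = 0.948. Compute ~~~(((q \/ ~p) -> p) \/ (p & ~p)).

0.555

~p = 1 − 0.393 = 0.607
q \/ ~p = max(0.948, 0.607) = 0.948
(q \/ ~p) -> p = min(1, 1 − 0.948 + 0.393) = min(1, 0.445) = 0.445
p & ~p = max(0, 0.393 + 0.607 − 1) = max(0, 0.000) = 0.000
((q \/ ~p) -> p) \/ (p & ~p) = max(0.445, 0.000) = 0.445
~(((q \/ ~p) -> p) \/ (p & ~p)) = 1 − 0.445 = 0.555
~~(((q \/ ~p) -> p) \/ (p & ~p)) = 1 − 0.555 = 0.445
~~~(((q \/ ~p) -> p) \/ (p & ~p)) = 1 − 0.445 = 0.555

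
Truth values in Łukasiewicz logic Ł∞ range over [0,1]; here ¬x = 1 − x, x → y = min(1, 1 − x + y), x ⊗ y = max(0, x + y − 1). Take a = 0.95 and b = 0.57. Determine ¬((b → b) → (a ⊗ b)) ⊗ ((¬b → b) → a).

b → b = min(1, 1 − 0.57 + 0.57) = min(1, 1.00) = 1.00
a ⊗ b = max(0, 0.95 + 0.57 − 1) = max(0, 0.52) = 0.52
(b → b) → (a ⊗ b) = min(1, 1 − 1.00 + 0.52) = min(1, 0.52) = 0.52
¬((b → b) → (a ⊗ b)) = 1 − 0.52 = 0.48
¬b = 1 − 0.57 = 0.43
¬b → b = min(1, 1 − 0.43 + 0.57) = min(1, 1.14) = 1.00
(¬b → b) → a = min(1, 1 − 1.00 + 0.95) = min(1, 0.95) = 0.95
¬((b → b) → (a ⊗ b)) ⊗ ((¬b → b) → a) = max(0, 0.48 + 0.95 − 1) = max(0, 0.43) = 0.43

0.43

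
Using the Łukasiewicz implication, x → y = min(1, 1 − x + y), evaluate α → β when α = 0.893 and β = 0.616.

0.723

α → β = min(1, 1 − 0.893 + 0.616) = min(1, 0.723) = 0.723
For comparison, the Gödel implication (1 if x ≤ y else y) would give 0.616.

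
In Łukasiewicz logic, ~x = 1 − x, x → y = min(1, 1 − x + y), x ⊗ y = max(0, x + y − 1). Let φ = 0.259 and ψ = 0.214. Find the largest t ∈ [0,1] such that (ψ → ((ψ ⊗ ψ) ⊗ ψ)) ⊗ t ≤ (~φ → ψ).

ψ ⊗ ψ = max(0, 0.214 + 0.214 − 1) = max(0, -0.572) = 0.000
(ψ ⊗ ψ) ⊗ ψ = max(0, 0.000 + 0.214 − 1) = max(0, -0.786) = 0.000
ψ → ((ψ ⊗ ψ) ⊗ ψ) = min(1, 1 − 0.214 + 0.000) = min(1, 0.786) = 0.786
So the left factor is ψ → ((ψ ⊗ ψ) ⊗ ψ) = 0.786.
~φ = 1 − 0.259 = 0.741
~φ → ψ = min(1, 1 − 0.741 + 0.214) = min(1, 0.473) = 0.473
So the right-hand bound is ~φ → ψ = 0.473.
The residuum of the Łukasiewicz t-norm gives the supremum: min(1, 1 − 0.786 + 0.473).
1 − 0.786 + 0.473 = 0.687, so t = min(1, 0.687) = 0.687.
Check: 0.786 ⊗ 0.687 = max(0, 0.473) = 0.473 ≤ 0.473.

0.687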